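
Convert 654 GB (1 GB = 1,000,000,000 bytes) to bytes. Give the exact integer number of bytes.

654,000,000,000 bytes

654 × 1,000,000,000 = 654,000,000,000 bytes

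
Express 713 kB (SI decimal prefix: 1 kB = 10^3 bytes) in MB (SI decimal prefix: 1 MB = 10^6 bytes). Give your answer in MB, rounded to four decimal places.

0.7130 MB

713 kB × 1,000 bytes/kB = 713,000 bytes
1 MB = 10^6 bytes = 1,000,000 bytes
713,000 / 1,000,000 = 0.7130 MB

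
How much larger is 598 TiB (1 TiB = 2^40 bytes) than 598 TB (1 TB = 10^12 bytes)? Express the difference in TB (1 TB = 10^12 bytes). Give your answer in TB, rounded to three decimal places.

598 TiB = 598 × 1,099,511,627,776 = 657,507,953,410,048 bytes
598 TB = 598 × 1,000,000,000,000 = 598,000,000,000,000 bytes
difference = 59,507,953,410,048 bytes
59,507,953,410,048 / 1,000,000,000,000 = 59.508 TB

59.508 TB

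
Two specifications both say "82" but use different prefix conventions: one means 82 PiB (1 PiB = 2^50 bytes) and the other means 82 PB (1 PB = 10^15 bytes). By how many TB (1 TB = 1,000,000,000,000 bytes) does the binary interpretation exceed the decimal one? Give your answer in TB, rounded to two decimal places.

10,323.79 TB

82 PiB = 82 × 1,125,899,906,842,624 = 92,323,792,361,095,168 bytes
82 PB = 82 × 1,000,000,000,000,000 = 82,000,000,000,000,000 bytes
difference = 10,323,792,361,095,168 bytes
10,323,792,361,095,168 / 1,000,000,000,000 = 10,323.79 TB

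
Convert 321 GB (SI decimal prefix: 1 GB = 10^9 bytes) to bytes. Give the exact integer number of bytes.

321 × 1,000,000,000 = 321,000,000,000 bytes

321,000,000,000 bytes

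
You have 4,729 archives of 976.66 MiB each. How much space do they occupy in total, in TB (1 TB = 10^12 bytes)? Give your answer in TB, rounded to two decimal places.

4.84 TB

Total = 4,729 × 976.66 MiB = 4618625.14 MiB
= 4618625.14 × 1,048,576 bytes = 4,842,979,474,800.64 bytes
1 TB = 1,000,000,000,000 bytes
4,842,979,474,800.64 / 1,000,000,000,000 = 4.84 TB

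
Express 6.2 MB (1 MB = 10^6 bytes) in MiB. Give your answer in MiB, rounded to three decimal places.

5.913 MiB

6.2 MB × 1,000,000 bytes/MB = 6,200,000 bytes
1 MiB = 1,048,576 bytes
6,200,000 / 1,048,576 = 5.913 MiB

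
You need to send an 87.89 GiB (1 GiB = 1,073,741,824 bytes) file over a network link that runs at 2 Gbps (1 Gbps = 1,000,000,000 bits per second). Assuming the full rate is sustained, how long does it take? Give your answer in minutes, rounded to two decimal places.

87.89 GiB = 94,371,168,911.36 bytes = 754,969,351,290.88 bits
2 Gbps = 2,000,000,000 bits/s
time = 754,969,351,290.88 / 2,000,000,000 = 377.485 s
377.485 s / 60 = 6.29 minutes

6.29 minutes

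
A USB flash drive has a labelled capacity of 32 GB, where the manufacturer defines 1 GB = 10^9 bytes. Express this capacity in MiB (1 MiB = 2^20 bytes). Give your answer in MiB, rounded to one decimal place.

32 GB = 32 × 10^9 bytes = 32,000,000,000 bytes
1 MiB = 2^20 bytes = 1,048,576 bytes
32,000,000,000 / 1,048,576 = 30,517.6 MiB

30,517.6 MiB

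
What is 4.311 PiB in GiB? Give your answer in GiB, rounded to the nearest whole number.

4.311 PiB = 4.311 × 2^50 bytes = 4,853,754,498,398,552.064 bytes
1 GiB = 2^30 bytes = 1,073,741,824 bytes
4,853,754,498,398,552.064 / 1,073,741,824 = 4,520,411 GiB

4,520,411 GiB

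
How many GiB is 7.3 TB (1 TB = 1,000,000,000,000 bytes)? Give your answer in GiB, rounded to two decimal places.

7.3 TB = 7.3 × 10^12 bytes = 7,300,000,000,000 bytes
1 GiB = 2^30 bytes = 1,073,741,824 bytes
7,300,000,000,000 / 1,073,741,824 = 6,798.65 GiB

6,798.65 GiB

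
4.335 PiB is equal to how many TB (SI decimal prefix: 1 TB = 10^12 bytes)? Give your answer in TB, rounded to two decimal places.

4.335 PiB = 4.335 × 2^50 bytes = 4,880,776,096,162,775.04 bytes
1 TB = 1,000,000,000,000 bytes
4,880,776,096,162,775.04 / 1,000,000,000,000 = 4,880.78 TB

4,880.78 TB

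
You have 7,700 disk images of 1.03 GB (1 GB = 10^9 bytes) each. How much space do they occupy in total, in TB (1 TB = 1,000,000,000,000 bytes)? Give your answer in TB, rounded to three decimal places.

Total = 7,700 × 1.03 GB = 7931 GB
= 7931 × 1,000,000,000 bytes = 7,931,000,000,000 bytes
1 TB = 1,000,000,000,000 bytes
7,931,000,000,000 / 1,000,000,000,000 = 7.931 TB

7.931 TB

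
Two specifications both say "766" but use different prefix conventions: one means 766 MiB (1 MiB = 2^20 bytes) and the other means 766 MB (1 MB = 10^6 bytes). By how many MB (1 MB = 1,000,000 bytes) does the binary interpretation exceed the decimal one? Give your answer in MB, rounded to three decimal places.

766 MiB = 766 × 1,048,576 = 803,209,216 bytes
766 MB = 766 × 1,000,000 = 766,000,000 bytes
difference = 37,209,216 bytes
37,209,216 / 1,000,000 = 37.209 MB

37.209 MB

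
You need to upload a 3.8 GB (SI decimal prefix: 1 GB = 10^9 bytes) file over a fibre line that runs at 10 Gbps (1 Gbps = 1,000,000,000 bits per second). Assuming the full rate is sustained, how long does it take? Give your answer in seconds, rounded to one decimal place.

3.8 GB = 3,800,000,000 bytes = 30,400,000,000 bits
10 Gbps = 10,000,000,000 bits/s
time = 30,400,000,000 / 10,000,000,000 = 3.0 s

3.0 seconds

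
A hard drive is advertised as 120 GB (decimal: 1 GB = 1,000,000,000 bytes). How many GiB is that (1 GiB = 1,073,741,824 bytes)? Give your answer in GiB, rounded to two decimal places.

111.76 GiB

120 GB = 120 × 10^9 bytes = 120,000,000,000 bytes
1 GiB = 2^30 bytes = 1,073,741,824 bytes
120,000,000,000 / 1,073,741,824 = 111.76 GiB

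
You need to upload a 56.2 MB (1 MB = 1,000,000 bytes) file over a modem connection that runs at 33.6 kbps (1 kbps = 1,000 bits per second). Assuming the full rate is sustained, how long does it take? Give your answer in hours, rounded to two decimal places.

56.2 MB = 56,200,000 bytes = 449,600,000 bits
33.6 kbps = 33,600 bits/s
time = 449,600,000 / 33,600 = 13,380.9524 s
13,380.9524 s / 3600 = 3.72 hours

3.72 hours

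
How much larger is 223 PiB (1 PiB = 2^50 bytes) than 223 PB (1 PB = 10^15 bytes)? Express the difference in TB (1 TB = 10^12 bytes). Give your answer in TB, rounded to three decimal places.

28,075.679 TB

223 PiB = 223 × 1,125,899,906,842,624 = 251,075,679,225,905,152 bytes
223 PB = 223 × 1,000,000,000,000,000 = 223,000,000,000,000,000 bytes
difference = 28,075,679,225,905,152 bytes
28,075,679,225,905,152 / 1,000,000,000,000 = 28,075.679 TB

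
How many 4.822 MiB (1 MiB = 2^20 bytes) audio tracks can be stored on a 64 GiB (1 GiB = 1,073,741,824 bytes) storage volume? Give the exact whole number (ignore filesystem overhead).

Capacity: 64 GiB = 68,719,476,736 bytes
Per item: 4.822 MiB = 5,056,233.472 bytes
⌊68,719,476,736 / 5,056,233.472⌋ = 13,591

13,591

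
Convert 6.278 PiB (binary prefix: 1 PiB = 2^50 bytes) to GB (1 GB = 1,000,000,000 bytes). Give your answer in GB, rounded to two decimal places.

7,068,399.62 GB

6.278 PiB = 6.278 × 2^50 bytes = 7,068,399,615,157,993.472 bytes
1 GB = 10^9 bytes = 1,000,000,000 bytes
7,068,399,615,157,993.472 / 1,000,000,000 = 7,068,399.62 GB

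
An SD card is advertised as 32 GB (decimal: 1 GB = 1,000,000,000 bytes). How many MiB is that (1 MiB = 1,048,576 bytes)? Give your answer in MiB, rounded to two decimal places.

30,517.58 MiB

32 GB × 1,000,000,000 bytes/GB = 32,000,000,000 bytes
1 MiB = 2^20 bytes = 1,048,576 bytes
32,000,000,000 / 1,048,576 = 30,517.58 MiB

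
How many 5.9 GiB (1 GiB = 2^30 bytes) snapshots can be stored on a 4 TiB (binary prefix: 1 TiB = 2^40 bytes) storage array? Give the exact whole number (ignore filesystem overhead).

Capacity: 4 TiB = 4,398,046,511,104 bytes
Per item: 5.9 GiB = 6,335,076,761.6 bytes
⌊4,398,046,511,104 / 6,335,076,761.6⌋ = 694

694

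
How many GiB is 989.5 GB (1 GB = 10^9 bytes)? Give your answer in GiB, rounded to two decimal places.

921.54 GiB

989.5 GB = 989.5 × 10^9 bytes = 989,500,000,000 bytes
1 GiB = 1,073,741,824 bytes
989,500,000,000 / 1,073,741,824 = 921.54 GiB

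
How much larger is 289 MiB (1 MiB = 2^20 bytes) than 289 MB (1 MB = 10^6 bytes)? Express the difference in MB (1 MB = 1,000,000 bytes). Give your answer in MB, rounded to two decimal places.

14.04 MB

289 MiB = 289 × 1,048,576 = 303,038,464 bytes
289 MB = 289 × 1,000,000 = 289,000,000 bytes
difference = 14,038,464 bytes
14,038,464 / 1,000,000 = 14.04 MB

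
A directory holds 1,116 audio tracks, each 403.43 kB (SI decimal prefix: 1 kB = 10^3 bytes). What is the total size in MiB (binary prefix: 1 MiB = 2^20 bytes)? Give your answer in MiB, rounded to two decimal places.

429.37 MiB

Total = 1,116 × 403.43 kB = 450227.88 kB
= 450227.88 × 1,000 bytes = 450,227,880 bytes
1 MiB = 1,048,576 bytes
450,227,880 / 1,048,576 = 429.37 MiB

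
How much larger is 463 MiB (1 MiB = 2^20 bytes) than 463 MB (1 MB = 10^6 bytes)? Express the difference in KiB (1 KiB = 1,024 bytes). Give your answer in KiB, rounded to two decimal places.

21,963.56 KiB

463 MiB = 463 × 1,048,576 = 485,490,688 bytes
463 MB = 463 × 1,000,000 = 463,000,000 bytes
difference = 22,490,688 bytes
22,490,688 / 1,024 = 21,963.56 KiB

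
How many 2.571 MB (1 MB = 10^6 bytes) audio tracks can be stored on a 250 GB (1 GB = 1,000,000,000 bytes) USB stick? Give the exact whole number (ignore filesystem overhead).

Capacity: 250 GB = 250,000,000,000 bytes
Per item: 2.571 MB = 2,571,000 bytes
⌊250,000,000,000 / 2,571,000⌋ = 97,238

97,238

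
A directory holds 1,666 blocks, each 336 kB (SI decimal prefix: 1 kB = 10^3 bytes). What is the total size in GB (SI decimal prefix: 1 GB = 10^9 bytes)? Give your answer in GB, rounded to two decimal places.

Total = 1,666 × 336 kB = 559,776 kB
= 559,776 × 1,000 bytes = 559,776,000 bytes
1 GB = 1,000,000,000 bytes
559,776,000 / 1,000,000,000 = 0.56 GB

0.56 GB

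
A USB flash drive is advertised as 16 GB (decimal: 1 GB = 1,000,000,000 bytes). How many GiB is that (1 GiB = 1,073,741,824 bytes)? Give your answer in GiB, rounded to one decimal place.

16 GB × 1,000,000,000 bytes/GB = 16,000,000,000 bytes
1 GiB = 1,073,741,824 bytes
16,000,000,000 / 1,073,741,824 = 14.9 GiB

14.9 GiB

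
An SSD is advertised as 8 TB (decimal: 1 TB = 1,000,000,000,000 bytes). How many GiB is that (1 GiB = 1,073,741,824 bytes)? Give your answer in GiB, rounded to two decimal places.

7,450.58 GiB

8 TB = 8 × 10^12 bytes = 8,000,000,000,000 bytes
1 GiB = 2^30 bytes = 1,073,741,824 bytes
8,000,000,000,000 / 1,073,741,824 = 7,450.58 GiB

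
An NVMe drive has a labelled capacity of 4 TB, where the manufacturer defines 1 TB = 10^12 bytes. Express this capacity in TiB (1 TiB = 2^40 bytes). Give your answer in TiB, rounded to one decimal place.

4 TB = 4 × 10^12 bytes = 4,000,000,000,000 bytes
1 TiB = 2^40 bytes = 1,099,511,627,776 bytes
4,000,000,000,000 / 1,099,511,627,776 = 3.6 TiB

3.6 TiB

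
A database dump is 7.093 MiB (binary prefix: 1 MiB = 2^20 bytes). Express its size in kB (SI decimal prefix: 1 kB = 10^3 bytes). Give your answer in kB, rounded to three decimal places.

7.093 MiB = 7.093 × 2^20 bytes = 7,437,549.568 bytes
1 kB = 1,000 bytes
7,437,549.568 / 1,000 = 7,437.550 kB

7,437.550 kB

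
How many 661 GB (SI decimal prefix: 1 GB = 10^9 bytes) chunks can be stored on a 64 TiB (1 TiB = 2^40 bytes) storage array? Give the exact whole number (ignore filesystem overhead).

106

Capacity: 64 TiB = 70,368,744,177,664 bytes
Per item: 661 GB = 661,000,000,000 bytes
⌊70,368,744,177,664 / 661,000,000,000⌋ = 106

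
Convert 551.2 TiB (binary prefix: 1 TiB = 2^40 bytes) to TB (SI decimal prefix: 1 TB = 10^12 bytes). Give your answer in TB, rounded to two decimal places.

551.2 TiB × 1,099,511,627,776 bytes/TiB = 606,050,809,230,131.2 bytes
1 TB = 1,000,000,000,000 bytes
606,050,809,230,131.2 / 1,000,000,000,000 = 606.05 TB

606.05 TB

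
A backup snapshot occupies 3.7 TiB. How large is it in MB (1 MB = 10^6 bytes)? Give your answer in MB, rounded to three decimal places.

4,068,193.023 MB

3.7 TiB = 3.7 × 2^40 bytes = 4,068,193,022,771.2 bytes
1 MB = 1,000,000 bytes
4,068,193,022,771.2 / 1,000,000 = 4,068,193.023 MB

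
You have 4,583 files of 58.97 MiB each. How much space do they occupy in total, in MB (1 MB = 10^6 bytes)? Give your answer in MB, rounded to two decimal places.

Total = 4,583 × 58.97 MiB = 270259.51 MiB
= 270259.51 × 1,048,576 bytes = 283,387,635,957.76 bytes
1 MB = 1,000,000 bytes
283,387,635,957.76 / 1,000,000 = 283,387.64 MB

283,387.64 MB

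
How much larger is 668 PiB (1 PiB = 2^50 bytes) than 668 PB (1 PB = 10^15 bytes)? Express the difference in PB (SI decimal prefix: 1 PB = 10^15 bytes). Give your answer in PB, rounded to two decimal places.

668 PiB = 668 × 1,125,899,906,842,624 = 752,101,137,770,872,832 bytes
668 PB = 668 × 1,000,000,000,000,000 = 668,000,000,000,000,000 bytes
difference = 84,101,137,770,872,832 bytes
84,101,137,770,872,832 / 1,000,000,000,000,000 = 84.10 PB

84.10 PB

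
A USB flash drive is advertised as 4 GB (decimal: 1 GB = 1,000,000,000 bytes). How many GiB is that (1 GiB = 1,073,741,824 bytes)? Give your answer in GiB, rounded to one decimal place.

4 GB = 4 × 10^9 bytes = 4,000,000,000 bytes
1 GiB = 1,073,741,824 bytes
4,000,000,000 / 1,073,741,824 = 3.7 GiB

3.7 GiB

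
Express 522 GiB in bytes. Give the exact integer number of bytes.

522 × 1,073,741,824 = 560,493,232,128 bytes

560,493,232,128 bytes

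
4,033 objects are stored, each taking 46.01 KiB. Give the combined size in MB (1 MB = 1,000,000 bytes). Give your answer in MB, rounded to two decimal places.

Total = 4,033 × 46.01 KiB = 185558.33 KiB
= 185558.33 × 1,024 bytes = 190,011,729.92 bytes
1 MB = 1,000,000 bytes
190,011,729.92 / 1,000,000 = 190.01 MB

190.01 MB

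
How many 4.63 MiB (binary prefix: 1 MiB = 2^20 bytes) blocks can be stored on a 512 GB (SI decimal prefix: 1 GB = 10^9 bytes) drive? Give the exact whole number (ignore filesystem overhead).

Capacity: 512 GB = 512,000,000,000 bytes
Per item: 4.63 MiB = 4,854,906.88 bytes
⌊512,000,000,000 / 4,854,906.88⌋ = 105,460

105,460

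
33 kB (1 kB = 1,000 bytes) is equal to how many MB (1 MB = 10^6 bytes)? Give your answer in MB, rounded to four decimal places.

33 kB = 33 × 10^3 bytes = 33,000 bytes
1 MB = 1,000,000 bytes
33,000 / 1,000,000 = 0.0330 MB

0.0330 MB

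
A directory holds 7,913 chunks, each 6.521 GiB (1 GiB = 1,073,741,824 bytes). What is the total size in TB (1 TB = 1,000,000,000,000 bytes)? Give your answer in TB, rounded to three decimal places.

Total = 7,913 × 6.521 GiB = 51600.673 GiB
= 51600.673 × 1,073,741,824 bytes = 55,405,800,746,647.552 bytes
1 TB = 1,000,000,000,000 bytes
55,405,800,746,647.552 / 1,000,000,000,000 = 55.406 TB

55.406 TB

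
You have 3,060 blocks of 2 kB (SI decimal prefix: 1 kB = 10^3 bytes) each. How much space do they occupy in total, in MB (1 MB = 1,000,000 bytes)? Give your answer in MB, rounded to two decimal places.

Total = 3,060 × 2 kB = 6120 kB
= 6120 × 1,000 bytes = 6,120,000 bytes
1 MB = 1,000,000 bytes
6,120,000 / 1,000,000 = 6.12 MB

6.12 MB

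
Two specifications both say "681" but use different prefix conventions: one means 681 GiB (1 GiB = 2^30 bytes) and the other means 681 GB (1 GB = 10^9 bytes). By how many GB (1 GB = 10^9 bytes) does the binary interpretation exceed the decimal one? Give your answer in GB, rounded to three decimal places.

50.218 GB

681 GiB = 681 × 1,073,741,824 = 731,218,182,144 bytes
681 GB = 681 × 1,000,000,000 = 681,000,000,000 bytes
difference = 50,218,182,144 bytes
50,218,182,144 / 1,000,000,000 = 50.218 GB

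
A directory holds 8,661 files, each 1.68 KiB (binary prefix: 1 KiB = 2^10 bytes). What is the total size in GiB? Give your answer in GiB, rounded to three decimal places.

Total = 8,661 × 1.68 KiB = 14550.48 KiB
= 14550.48 × 1,024 bytes = 14,899,691.52 bytes
1 GiB = 1,073,741,824 bytes
14,899,691.52 / 1,073,741,824 = 0.014 GiB

0.014 GiB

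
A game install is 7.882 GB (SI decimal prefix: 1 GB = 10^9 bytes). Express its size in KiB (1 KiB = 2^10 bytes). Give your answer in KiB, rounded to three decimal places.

7.882 GB × 1,000,000,000 bytes/GB = 7,882,000,000 bytes
1 KiB = 2^10 bytes = 1,024 bytes
7,882,000,000 / 1,024 = 7,697,265.625 KiB

7,697,265.625 KiB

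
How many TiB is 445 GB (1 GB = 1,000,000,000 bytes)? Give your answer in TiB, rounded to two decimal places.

0.40 TiB

445 GB = 445 × 10^9 bytes = 445,000,000,000 bytes
1 TiB = 2^40 bytes = 1,099,511,627,776 bytes
445,000,000,000 / 1,099,511,627,776 = 0.40 TiB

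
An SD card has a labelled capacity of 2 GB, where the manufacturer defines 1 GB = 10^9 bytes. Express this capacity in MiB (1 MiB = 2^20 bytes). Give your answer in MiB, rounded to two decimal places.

1,907.35 MiB

2 GB = 2 × 10^9 bytes = 2,000,000,000 bytes
1 MiB = 2^20 bytes = 1,048,576 bytes
2,000,000,000 / 1,048,576 = 1,907.35 MiB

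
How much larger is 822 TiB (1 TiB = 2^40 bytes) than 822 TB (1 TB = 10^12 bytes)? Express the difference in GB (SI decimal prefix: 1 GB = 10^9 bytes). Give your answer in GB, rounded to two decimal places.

81,798.56 GB

822 TiB = 822 × 1,099,511,627,776 = 903,798,558,031,872 bytes
822 TB = 822 × 1,000,000,000,000 = 822,000,000,000,000 bytes
difference = 81,798,558,031,872 bytes
81,798,558,031,872 / 1,000,000,000 = 81,798.56 GB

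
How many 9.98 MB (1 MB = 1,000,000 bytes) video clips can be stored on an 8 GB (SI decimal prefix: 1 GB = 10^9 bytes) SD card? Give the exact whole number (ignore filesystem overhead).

801

Capacity: 8 GB = 8,000,000,000 bytes
Per item: 9.98 MB = 9,980,000 bytes
⌊8,000,000,000 / 9,980,000⌋ = 801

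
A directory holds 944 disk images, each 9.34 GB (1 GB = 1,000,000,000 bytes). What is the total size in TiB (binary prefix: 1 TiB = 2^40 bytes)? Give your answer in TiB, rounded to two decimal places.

8.02 TiB

Total = 944 × 9.34 GB = 8816.96 GB
= 8816.96 × 1,000,000,000 bytes = 8,816,960,000,000 bytes
1 TiB = 1,099,511,627,776 bytes
8,816,960,000,000 / 1,099,511,627,776 = 8.02 TiB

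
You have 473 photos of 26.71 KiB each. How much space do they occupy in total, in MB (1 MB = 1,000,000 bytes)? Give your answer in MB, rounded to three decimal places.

12.937 MB

Total = 473 × 26.71 KiB = 12633.83 KiB
= 12633.83 × 1,024 bytes = 12,937,041.92 bytes
1 MB = 1,000,000 bytes
12,937,041.92 / 1,000,000 = 12.937 MB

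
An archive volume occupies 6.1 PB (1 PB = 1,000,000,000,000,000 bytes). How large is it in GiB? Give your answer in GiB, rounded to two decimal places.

6.1 PB = 6.1 × 10^15 bytes = 6,100,000,000,000,000 bytes
1 GiB = 1,073,741,824 bytes
6,100,000,000,000,000 / 1,073,741,824 = 5,681,067.71 GiB

5,681,067.71 GiB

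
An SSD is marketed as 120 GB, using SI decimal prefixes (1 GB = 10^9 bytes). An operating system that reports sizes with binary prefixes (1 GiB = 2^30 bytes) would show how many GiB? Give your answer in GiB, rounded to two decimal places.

120 GB = 120 × 10^9 bytes = 120,000,000,000 bytes
1 GiB = 1,073,741,824 bytes
120,000,000,000 / 1,073,741,824 = 111.76 GiB

111.76 GiB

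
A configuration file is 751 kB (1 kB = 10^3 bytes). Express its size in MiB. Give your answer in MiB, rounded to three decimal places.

0.716 MiB

751 kB × 1,000 bytes/kB = 751,000 bytes
1 MiB = 1,048,576 bytes
751,000 / 1,048,576 = 0.716 MiB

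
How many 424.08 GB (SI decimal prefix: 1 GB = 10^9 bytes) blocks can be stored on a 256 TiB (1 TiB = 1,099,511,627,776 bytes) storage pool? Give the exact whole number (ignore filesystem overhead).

Capacity: 256 TiB = 281,474,976,710,656 bytes
Per item: 424.08 GB = 424,080,000,000 bytes
⌊281,474,976,710,656 / 424,080,000,000⌋ = 663

663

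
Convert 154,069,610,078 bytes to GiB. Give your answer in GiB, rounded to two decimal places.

143.49 GiB

154,069,610,078 bytes given.
1 GiB = 2^30 bytes = 1,073,741,824 bytes
154,069,610,078 / 1,073,741,824 = 143.49 GiB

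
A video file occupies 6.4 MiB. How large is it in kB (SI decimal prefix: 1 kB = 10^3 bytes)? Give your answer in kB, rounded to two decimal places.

6,710.89 kB

6.4 MiB × 1,048,576 bytes/MiB = 6,710,886.4 bytes
1 kB = 1,000 bytes
6,710,886.4 / 1,000 = 6,710.89 kB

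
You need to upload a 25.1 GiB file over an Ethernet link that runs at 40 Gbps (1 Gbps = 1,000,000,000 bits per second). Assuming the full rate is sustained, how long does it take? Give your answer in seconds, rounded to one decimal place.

25.1 GiB = 26,950,919,782.4 bytes = 215,607,358,259.2 bits
40 Gbps = 40,000,000,000 bits/s
time = 215,607,358,259.2 / 40,000,000,000 = 5.4 s

5.4 seconds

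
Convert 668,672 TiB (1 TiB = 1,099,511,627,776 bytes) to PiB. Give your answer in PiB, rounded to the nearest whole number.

653 PiB

668,672 TiB × 1,099,511,627,776 bytes/TiB = 735,212,639,168,233,472 bytes
1 PiB = 2^50 bytes = 1,125,899,906,842,624 bytes
735,212,639,168,233,472 / 1,125,899,906,842,624 = 653 PiB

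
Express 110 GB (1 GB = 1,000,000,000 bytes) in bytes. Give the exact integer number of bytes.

110 × 1,000,000,000 = 110,000,000,000 bytes

110,000,000,000 bytes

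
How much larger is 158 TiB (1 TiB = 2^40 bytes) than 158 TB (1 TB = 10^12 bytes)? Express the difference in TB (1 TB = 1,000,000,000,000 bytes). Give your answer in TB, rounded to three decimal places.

158 TiB = 158 × 1,099,511,627,776 = 173,722,837,188,608 bytes
158 TB = 158 × 1,000,000,000,000 = 158,000,000,000,000 bytes
difference = 15,722,837,188,608 bytes
15,722,837,188,608 / 1,000,000,000,000 = 15.723 TB

15.723 TB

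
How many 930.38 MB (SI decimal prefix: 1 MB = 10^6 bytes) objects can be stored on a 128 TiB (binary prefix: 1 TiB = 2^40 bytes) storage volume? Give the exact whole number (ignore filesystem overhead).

151,268

Capacity: 128 TiB = 140,737,488,355,328 bytes
Per item: 930.38 MB = 930,380,000 bytes
⌊140,737,488,355,328 / 930,380,000⌋ = 151,268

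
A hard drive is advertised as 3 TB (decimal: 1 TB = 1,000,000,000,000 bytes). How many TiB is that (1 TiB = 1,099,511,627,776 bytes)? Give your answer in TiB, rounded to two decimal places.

2.73 TiB

3 TB × 1,000,000,000,000 bytes/TB = 3,000,000,000,000 bytes
1 TiB = 1,099,511,627,776 bytes
3,000,000,000,000 / 1,099,511,627,776 = 2.73 TiB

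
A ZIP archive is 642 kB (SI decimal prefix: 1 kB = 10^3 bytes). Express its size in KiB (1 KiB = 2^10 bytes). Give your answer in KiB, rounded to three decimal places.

626.953 KiB

642 kB × 1,000 bytes/kB = 642,000 bytes
1 KiB = 2^10 bytes = 1,024 bytes
642,000 / 1,024 = 626.953 KiB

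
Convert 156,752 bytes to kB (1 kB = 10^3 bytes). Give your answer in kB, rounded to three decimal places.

156.752 kB

156,752 bytes given.
1 kB = 1,000 bytes
156,752 / 1,000 = 156.752 kB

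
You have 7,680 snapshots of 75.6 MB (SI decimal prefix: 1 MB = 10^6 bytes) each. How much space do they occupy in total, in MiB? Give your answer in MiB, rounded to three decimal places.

553,710.938 MiB

Total = 7,680 × 75.6 MB = 580,608 MB
= 580,608 × 1,000,000 bytes = 580,608,000,000 bytes
1 MiB = 1,048,576 bytes
580,608,000,000 / 1,048,576 = 553,710.938 MiB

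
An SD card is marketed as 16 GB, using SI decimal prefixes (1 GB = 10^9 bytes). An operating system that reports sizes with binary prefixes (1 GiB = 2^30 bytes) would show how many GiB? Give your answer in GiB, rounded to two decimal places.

14.90 GiB

16 GB = 16 × 10^9 bytes = 16,000,000,000 bytes
1 GiB = 2^30 bytes = 1,073,741,824 bytes
16,000,000,000 / 1,073,741,824 = 14.90 GiB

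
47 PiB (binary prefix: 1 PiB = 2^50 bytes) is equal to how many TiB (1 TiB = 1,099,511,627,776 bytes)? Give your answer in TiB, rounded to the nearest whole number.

48,128 TiB

47 PiB = 47 × 2^50 bytes = 52,917,295,621,603,328 bytes
1 TiB = 2^40 bytes = 1,099,511,627,776 bytes
52,917,295,621,603,328 / 1,099,511,627,776 = 48,128 TiB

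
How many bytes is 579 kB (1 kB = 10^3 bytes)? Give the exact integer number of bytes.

579,000 bytes

579 × 1,000 = 579,000 bytes  (1 kB = 10^3 bytes)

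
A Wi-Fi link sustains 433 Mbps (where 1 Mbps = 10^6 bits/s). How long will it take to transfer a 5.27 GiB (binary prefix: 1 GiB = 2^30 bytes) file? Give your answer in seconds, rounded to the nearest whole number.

5.27 GiB = 5,658,619,412.48 bytes = 45,268,955,299.84 bits
433 Mbps = 433,000,000 bits/s
time = 45,268,955,299.84 / 433,000,000 = 105 s

105 seconds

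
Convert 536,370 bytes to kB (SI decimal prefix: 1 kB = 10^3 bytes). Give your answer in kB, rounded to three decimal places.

536,370 bytes given.
1 kB = 10^3 bytes = 1,000 bytes
536,370 / 1,000 = 536.370 kB

536.370 kB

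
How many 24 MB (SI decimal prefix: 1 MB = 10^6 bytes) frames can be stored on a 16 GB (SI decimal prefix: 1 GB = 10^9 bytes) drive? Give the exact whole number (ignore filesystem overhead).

666

Capacity: 16 GB = 16,000,000,000 bytes
Per item: 24 MB = 24,000,000 bytes
⌊16,000,000,000 / 24,000,000⌋ = 666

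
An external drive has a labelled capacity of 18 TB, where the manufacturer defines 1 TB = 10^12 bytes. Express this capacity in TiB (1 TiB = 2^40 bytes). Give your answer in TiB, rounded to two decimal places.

16.37 TiB

18 TB = 18 × 10^12 bytes = 18,000,000,000,000 bytes
1 TiB = 1,099,511,627,776 bytes
18,000,000,000,000 / 1,099,511,627,776 = 16.37 TiB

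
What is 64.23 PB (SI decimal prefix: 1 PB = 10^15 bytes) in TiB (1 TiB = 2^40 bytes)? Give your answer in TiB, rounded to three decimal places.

58,416.845 TiB

64.23 PB = 64.23 × 10^15 bytes = 64,230,000,000,000,000 bytes
1 TiB = 2^40 bytes = 1,099,511,627,776 bytes
64,230,000,000,000,000 / 1,099,511,627,776 = 58,416.845 TiB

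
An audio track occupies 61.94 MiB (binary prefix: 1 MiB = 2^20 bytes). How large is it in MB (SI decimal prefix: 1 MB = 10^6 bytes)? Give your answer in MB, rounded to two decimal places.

61.94 MiB = 61.94 × 2^20 bytes = 64,948,797.44 bytes
1 MB = 10^6 bytes = 1,000,000 bytes
64,948,797.44 / 1,000,000 = 64.95 MB

64.95 MB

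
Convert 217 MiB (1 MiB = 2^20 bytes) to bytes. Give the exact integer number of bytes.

217 × 1,048,576 = 227,540,992 bytes

227,540,992 bytes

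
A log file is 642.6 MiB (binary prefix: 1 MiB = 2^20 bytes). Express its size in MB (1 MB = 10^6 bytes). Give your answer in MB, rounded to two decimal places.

642.6 MiB = 642.6 × 2^20 bytes = 673,814,937.6 bytes
1 MB = 10^6 bytes = 1,000,000 bytes
673,814,937.6 / 1,000,000 = 673.81 MB

673.81 MB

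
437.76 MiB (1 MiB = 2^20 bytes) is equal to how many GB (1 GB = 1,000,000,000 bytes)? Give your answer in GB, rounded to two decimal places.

0.46 GB

437.76 MiB = 437.76 × 2^20 bytes = 459,024,629.76 bytes
1 GB = 10^9 bytes = 1,000,000,000 bytes
459,024,629.76 / 1,000,000,000 = 0.46 GB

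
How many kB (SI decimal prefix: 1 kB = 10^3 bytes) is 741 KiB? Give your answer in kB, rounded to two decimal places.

741 KiB = 741 × 2^10 bytes = 758,784 bytes
1 kB = 10^3 bytes = 1,000 bytes
758,784 / 1,000 = 758.78 kB

758.78 kB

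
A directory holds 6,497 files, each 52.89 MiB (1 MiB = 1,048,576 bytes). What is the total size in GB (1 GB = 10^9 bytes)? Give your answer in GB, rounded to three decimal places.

360.318 GB

Total = 6,497 × 52.89 MiB = 343626.33 MiB
= 343626.33 × 1,048,576 bytes = 360,318,322,606.08 bytes
1 GB = 1,000,000,000 bytes
360,318,322,606.08 / 1,000,000,000 = 360.318 GB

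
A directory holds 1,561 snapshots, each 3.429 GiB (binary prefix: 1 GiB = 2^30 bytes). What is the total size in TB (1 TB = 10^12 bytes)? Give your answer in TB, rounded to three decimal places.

Total = 1,561 × 3.429 GiB = 5352.669 GiB
= 5352.669 × 1,073,741,824 bytes = 5,747,384,575,328.256 bytes
1 TB = 1,000,000,000,000 bytes
5,747,384,575,328.256 / 1,000,000,000,000 = 5.747 TB

5.747 TB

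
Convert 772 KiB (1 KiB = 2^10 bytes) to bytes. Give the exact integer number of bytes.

790,528 bytes

772 × 1,024 = 790,528 bytes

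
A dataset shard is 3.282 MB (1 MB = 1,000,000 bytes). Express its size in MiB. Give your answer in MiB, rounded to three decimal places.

3.130 MiB

3.282 MB × 1,000,000 bytes/MB = 3,282,000 bytes
1 MiB = 1,048,576 bytes
3,282,000 / 1,048,576 = 3.130 MiB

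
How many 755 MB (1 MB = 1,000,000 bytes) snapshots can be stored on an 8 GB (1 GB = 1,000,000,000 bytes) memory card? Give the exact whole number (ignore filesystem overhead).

Capacity: 8 GB = 8,000,000,000 bytes
Per item: 755 MB = 755,000,000 bytes
⌊8,000,000,000 / 755,000,000⌋ = 10

10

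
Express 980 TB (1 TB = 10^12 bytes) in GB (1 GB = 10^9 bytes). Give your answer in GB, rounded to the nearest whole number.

980,000 GB

980 TB × 1,000,000,000,000 bytes/TB = 980,000,000,000,000 bytes
1 GB = 10^9 bytes = 1,000,000,000 bytes
980,000,000,000,000 / 1,000,000,000 = 980,000 GB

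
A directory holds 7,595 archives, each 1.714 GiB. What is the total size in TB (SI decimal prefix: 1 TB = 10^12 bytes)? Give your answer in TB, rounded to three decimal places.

13.978 TB

Total = 7,595 × 1.714 GiB = 13017.83 GiB
= 13017.83 × 1,073,741,824 bytes = 13,977,788,528,721.92 bytes
1 TB = 1,000,000,000,000 bytes
13,977,788,528,721.92 / 1,000,000,000,000 = 13.978 TB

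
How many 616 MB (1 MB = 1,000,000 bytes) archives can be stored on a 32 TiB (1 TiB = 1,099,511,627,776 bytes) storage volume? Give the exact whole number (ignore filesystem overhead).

57,117

Capacity: 32 TiB = 35,184,372,088,832 bytes
Per item: 616 MB = 616,000,000 bytes
⌊35,184,372,088,832 / 616,000,000⌋ = 57,117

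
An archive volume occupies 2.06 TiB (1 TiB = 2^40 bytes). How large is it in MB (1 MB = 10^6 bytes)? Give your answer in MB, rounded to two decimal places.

2.06 TiB = 2.06 × 2^40 bytes = 2,264,993,953,218.56 bytes
1 MB = 10^6 bytes = 1,000,000 bytes
2,264,993,953,218.56 / 1,000,000 = 2,264,993.95 MB

2,264,993.95 MB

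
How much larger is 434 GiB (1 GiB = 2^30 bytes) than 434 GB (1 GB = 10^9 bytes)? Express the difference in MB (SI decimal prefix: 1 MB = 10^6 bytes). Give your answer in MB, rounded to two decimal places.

434 GiB = 434 × 1,073,741,824 = 466,003,951,616 bytes
434 GB = 434 × 1,000,000,000 = 434,000,000,000 bytes
difference = 32,003,951,616 bytes
32,003,951,616 / 1,000,000 = 32,003.95 MB

32,003.95 MB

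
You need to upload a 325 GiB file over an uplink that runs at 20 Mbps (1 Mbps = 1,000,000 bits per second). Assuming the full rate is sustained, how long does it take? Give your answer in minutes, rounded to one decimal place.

2,326.4 minutes

325 GiB = 348,966,092,800 bytes = 2,791,728,742,400 bits
20 Mbps = 20,000,000 bits/s
time = 2,791,728,742,400 / 20,000,000 = 139,586.44 s
139,586.44 s / 60 = 2,326.4 minutes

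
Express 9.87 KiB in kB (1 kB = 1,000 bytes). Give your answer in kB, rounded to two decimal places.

9.87 KiB × 1,024 bytes/KiB = 10,106.88 bytes
1 kB = 10^3 bytes = 1,000 bytes
10,106.88 / 1,000 = 10.11 kB

10.11 kB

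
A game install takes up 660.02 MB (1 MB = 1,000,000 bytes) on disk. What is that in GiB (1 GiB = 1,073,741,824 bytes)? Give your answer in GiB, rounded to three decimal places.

0.615 GiB

660.02 MB × 1,000,000 bytes/MB = 660,020,000 bytes
1 GiB = 1,073,741,824 bytes
660,020,000 / 1,073,741,824 = 0.615 GiB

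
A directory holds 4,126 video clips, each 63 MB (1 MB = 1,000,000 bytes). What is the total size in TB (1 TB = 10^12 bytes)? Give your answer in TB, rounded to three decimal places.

0.260 TB

Total = 4,126 × 63 MB = 259,938 MB
= 259,938 × 1,000,000 bytes = 259,938,000,000 bytes
1 TB = 1,000,000,000,000 bytes
259,938,000,000 / 1,000,000,000,000 = 0.260 TB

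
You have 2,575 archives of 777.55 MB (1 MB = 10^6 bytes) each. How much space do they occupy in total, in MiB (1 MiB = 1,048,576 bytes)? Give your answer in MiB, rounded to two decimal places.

1,909,438.37 MiB

Total = 2,575 × 777.55 MB = 2002191.25 MB
= 2002191.25 × 1,000,000 bytes = 2,002,191,250,000 bytes
1 MiB = 1,048,576 bytes
2,002,191,250,000 / 1,048,576 = 1,909,438.37 MiB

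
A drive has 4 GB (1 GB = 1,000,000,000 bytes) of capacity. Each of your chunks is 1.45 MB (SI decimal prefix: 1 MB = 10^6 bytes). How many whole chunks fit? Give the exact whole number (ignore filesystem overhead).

2,758

Capacity: 4 GB = 4,000,000,000 bytes
Per item: 1.45 MB = 1,450,000 bytes
⌊4,000,000,000 / 1,450,000⌋ = 2,758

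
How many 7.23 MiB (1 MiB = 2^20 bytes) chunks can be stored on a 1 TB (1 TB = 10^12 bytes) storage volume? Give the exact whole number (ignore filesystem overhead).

131,905

Capacity: 1 TB = 1,000,000,000,000 bytes
Per item: 7.23 MiB = 7,581,204.48 bytes
⌊1,000,000,000,000 / 7,581,204.48⌋ = 131,905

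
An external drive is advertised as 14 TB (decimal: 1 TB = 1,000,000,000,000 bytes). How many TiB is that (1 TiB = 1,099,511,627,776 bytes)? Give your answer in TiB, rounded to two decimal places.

12.73 TiB

14 TB = 14 × 10^12 bytes = 14,000,000,000,000 bytes
1 TiB = 2^40 bytes = 1,099,511,627,776 bytes
14,000,000,000,000 / 1,099,511,627,776 = 12.73 TiB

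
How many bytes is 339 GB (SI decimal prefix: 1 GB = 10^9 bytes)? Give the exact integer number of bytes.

339 × 1,000,000,000 = 339,000,000,000 bytes  (1 GB = 10^9 bytes)

339,000,000,000 bytes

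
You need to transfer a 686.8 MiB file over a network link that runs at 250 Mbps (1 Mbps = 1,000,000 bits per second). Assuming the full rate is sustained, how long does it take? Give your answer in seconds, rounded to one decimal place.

686.8 MiB = 720,161,996.8 bytes = 5,761,295,974.4 bits
250 Mbps = 250,000,000 bits/s
time = 5,761,295,974.4 / 250,000,000 = 23.0 s

23.0 seconds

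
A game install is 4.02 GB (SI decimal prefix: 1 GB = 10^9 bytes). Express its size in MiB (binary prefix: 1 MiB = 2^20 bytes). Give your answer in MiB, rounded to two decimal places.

3,833.77 MiB

4.02 GB = 4.02 × 10^9 bytes = 4,020,000,000 bytes
1 MiB = 2^20 bytes = 1,048,576 bytes
4,020,000,000 / 1,048,576 = 3,833.77 MiB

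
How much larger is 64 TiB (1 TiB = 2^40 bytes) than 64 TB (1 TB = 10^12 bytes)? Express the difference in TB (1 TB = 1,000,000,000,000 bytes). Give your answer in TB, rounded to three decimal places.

6.369 TB

64 TiB = 64 × 1,099,511,627,776 = 70,368,744,177,664 bytes
64 TB = 64 × 1,000,000,000,000 = 64,000,000,000,000 bytes
difference = 6,368,744,177,664 bytes
6,368,744,177,664 / 1,000,000,000,000 = 6.369 TB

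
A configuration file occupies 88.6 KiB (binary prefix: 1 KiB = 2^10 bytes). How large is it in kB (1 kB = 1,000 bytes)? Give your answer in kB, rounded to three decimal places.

90.726 kB

88.6 KiB = 88.6 × 2^10 bytes = 90,726.4 bytes
1 kB = 1,000 bytes
90,726.4 / 1,000 = 90.726 kB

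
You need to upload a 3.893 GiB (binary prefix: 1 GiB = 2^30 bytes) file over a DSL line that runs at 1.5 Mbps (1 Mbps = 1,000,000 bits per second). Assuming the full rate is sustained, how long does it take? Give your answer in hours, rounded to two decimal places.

3.893 GiB = 4,180,076,920.832 bytes = 33,440,615,366.656 bits
1.5 Mbps = 1,500,000 bits/s
time = 33,440,615,366.656 / 1,500,000 = 22,293.7436 s
22,293.7436 s / 3600 = 6.19 hours

6.19 hours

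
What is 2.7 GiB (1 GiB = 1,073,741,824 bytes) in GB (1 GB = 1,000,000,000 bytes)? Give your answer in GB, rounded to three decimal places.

2.899 GB

2.7 GiB = 2.7 × 2^30 bytes = 2,899,102,924.8 bytes
1 GB = 10^9 bytes = 1,000,000,000 bytes
2,899,102,924.8 / 1,000,000,000 = 2.899 GB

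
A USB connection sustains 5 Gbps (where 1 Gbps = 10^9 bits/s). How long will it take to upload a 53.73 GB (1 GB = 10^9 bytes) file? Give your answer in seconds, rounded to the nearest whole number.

86 seconds

53.73 GB = 53,730,000,000 bytes = 429,840,000,000 bits
5 Gbps = 5,000,000,000 bits/s
time = 429,840,000,000 / 5,000,000,000 = 86 s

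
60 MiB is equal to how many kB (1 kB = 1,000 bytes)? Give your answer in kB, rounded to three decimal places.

60 MiB = 60 × 2^20 bytes = 62,914,560 bytes
1 kB = 1,000 bytes
62,914,560 / 1,000 = 62,914.560 kB

62,914.560 kB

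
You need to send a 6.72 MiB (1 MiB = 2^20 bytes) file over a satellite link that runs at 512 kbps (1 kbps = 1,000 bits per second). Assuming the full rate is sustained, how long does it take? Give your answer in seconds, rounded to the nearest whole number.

6.72 MiB = 7,046,430.72 bytes = 56,371,445.76 bits
512 kbps = 512,000 bits/s
time = 56,371,445.76 / 512,000 = 110 s

110 seconds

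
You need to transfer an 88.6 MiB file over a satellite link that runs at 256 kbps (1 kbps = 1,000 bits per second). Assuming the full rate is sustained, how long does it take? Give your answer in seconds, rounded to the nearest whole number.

2,903 seconds

88.6 MiB = 92,903,833.6 bytes = 743,230,668.8 bits
256 kbps = 256,000 bits/s
time = 743,230,668.8 / 256,000 = 2,903 s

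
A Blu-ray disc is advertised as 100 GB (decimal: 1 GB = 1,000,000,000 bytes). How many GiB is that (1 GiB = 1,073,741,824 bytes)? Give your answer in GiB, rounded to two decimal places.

100 GB × 1,000,000,000 bytes/GB = 100,000,000,000 bytes
1 GiB = 2^30 bytes = 1,073,741,824 bytes
100,000,000,000 / 1,073,741,824 = 93.13 GiB

93.13 GiB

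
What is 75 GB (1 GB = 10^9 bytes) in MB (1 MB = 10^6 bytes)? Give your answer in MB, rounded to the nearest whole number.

75 GB = 75 × 10^9 bytes = 75,000,000,000 bytes
1 MB = 1,000,000 bytes
75,000,000,000 / 1,000,000 = 75,000 MB

75,000 MB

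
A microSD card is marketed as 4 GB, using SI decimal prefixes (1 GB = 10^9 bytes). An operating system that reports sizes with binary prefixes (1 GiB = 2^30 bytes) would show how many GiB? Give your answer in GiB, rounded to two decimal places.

3.73 GiB

4 GB = 4 × 10^9 bytes = 4,000,000,000 bytes
1 GiB = 2^30 bytes = 1,073,741,824 bytes
4,000,000,000 / 1,073,741,824 = 3.73 GiB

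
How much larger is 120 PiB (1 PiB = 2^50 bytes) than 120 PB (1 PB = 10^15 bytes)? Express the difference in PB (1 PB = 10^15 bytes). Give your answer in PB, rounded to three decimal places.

15.108 PB

120 PiB = 120 × 1,125,899,906,842,624 = 135,107,988,821,114,880 bytes
120 PB = 120 × 1,000,000,000,000,000 = 120,000,000,000,000,000 bytes
difference = 15,107,988,821,114,880 bytes
15,107,988,821,114,880 / 1,000,000,000,000,000 = 15.108 PB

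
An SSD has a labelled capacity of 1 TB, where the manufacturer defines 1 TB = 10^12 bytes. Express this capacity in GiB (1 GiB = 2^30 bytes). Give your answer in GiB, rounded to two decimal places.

1 TB × 1,000,000,000,000 bytes/TB = 1,000,000,000,000 bytes
1 GiB = 2^30 bytes = 1,073,741,824 bytes
1,000,000,000,000 / 1,073,741,824 = 931.32 GiB

931.32 GiB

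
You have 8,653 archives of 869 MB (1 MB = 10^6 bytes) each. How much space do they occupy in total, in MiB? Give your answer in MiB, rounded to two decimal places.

7,171,113.01 MiB

Total = 8,653 × 869 MB = 7,519,457 MB
= 7,519,457 × 1,000,000 bytes = 7,519,457,000,000 bytes
1 MiB = 1,048,576 bytes
7,519,457,000,000 / 1,048,576 = 7,171,113.01 MiB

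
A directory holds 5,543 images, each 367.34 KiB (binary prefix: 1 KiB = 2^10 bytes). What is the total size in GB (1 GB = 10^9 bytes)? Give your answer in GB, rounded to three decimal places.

2.085 GB

Total = 5,543 × 367.34 KiB = 2036165.62 KiB
= 2036165.62 × 1,024 bytes = 2,085,033,594.88 bytes
1 GB = 1,000,000,000 bytes
2,085,033,594.88 / 1,000,000,000 = 2.085 GB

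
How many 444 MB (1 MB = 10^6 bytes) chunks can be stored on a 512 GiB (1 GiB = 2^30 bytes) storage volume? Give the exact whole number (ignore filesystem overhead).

1,238

Capacity: 512 GiB = 549,755,813,888 bytes
Per item: 444 MB = 444,000,000 bytes
⌊549,755,813,888 / 444,000,000⌋ = 1,238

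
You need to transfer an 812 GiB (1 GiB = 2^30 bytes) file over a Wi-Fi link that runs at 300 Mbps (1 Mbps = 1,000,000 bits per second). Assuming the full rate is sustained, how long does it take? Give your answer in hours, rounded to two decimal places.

6.46 hours

812 GiB = 871,878,361,088 bytes = 6,975,026,888,704 bits
300 Mbps = 300,000,000 bits/s
time = 6,975,026,888,704 / 300,000,000 = 23,250.0896 s
23,250.0896 s / 3600 = 6.46 hours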